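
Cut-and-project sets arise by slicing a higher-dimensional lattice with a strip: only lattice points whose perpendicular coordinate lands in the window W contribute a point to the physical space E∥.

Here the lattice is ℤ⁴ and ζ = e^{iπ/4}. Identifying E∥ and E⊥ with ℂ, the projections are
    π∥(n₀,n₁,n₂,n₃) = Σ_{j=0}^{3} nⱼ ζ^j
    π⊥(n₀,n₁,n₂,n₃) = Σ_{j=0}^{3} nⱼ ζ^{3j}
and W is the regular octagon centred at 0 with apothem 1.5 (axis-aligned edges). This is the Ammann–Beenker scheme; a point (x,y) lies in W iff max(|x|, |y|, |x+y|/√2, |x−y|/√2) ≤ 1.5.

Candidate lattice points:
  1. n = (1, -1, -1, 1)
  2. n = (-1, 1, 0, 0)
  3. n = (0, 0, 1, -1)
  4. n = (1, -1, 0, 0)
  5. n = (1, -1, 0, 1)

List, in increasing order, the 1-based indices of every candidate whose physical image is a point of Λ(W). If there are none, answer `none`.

With ζ = e^{iπ/4} the internal vectors are ζ^0,ζ^3,ζ^6,ζ^9.
candidate 1: n = (1, -1, -1, 1) → π⊥ ≈ (+2.4142, +1.0000); max(|x|,|y|,|x±y|/√2) = 2.4142 > 1.5 ⇒ ∉ W
candidate 2: n = (-1, 1, 0, 0) → π⊥ ≈ (-1.7071, +0.7071); max(|x|,|y|,|x±y|/√2) = 1.7071 > 1.5 ⇒ ∉ W
candidate 3: n = (0, 0, 1, -1) → π⊥ ≈ (-0.7071, -1.7071); max(|x|,|y|,|x±y|/√2) = 1.7071 > 1.5 ⇒ ∉ W
candidate 4: n = (1, -1, 0, 0) → π⊥ ≈ (+1.7071, -0.7071); max(|x|,|y|,|x±y|/√2) = 1.7071 > 1.5 ⇒ ∉ W
candidate 5: n = (1, -1, 0, 1) → π⊥ ≈ (+2.4142, +0.0000); max(|x|,|y|,|x±y|/√2) = 2.4142 > 1.5 ⇒ ∉ W

none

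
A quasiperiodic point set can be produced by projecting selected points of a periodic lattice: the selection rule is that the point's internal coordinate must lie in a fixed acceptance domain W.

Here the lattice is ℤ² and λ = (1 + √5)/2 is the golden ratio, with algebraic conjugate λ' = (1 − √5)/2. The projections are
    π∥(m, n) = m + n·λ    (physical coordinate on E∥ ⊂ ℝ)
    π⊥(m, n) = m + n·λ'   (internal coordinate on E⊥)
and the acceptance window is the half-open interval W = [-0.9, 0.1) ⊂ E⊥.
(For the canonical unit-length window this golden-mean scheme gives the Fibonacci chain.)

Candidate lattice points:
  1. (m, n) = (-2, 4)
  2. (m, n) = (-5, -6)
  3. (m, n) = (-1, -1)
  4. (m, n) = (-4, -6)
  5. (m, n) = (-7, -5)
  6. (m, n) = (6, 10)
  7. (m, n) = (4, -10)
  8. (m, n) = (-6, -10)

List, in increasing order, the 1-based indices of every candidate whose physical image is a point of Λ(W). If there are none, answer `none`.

3, 4, 6

λ' = (1−√5)/2 ≈ -0.618034.
#1 (-2,4): internal coord -2 + (4)·λ' = -4.472136; -4.472136 ∉ [-0.9, 0.1) → out
#2 (-5,-6): internal coord -5 + (-6)·λ' = -1.291796; -1.291796 ∉ [-0.9, 0.1) → out
#3 (-1,-1): internal coord -1 + (-1)·λ' = -0.381966; -0.381966 ∈ [-0.9, 0.1) → IN Λ
#4 (-4,-6): internal coord -4 + (-6)·λ' = -0.291796; -0.291796 ∈ [-0.9, 0.1) → IN Λ
#5 (-7,-5): internal coord -7 + (-5)·λ' = -3.909830; -3.909830 ∉ [-0.9, 0.1) → out
#6 (6,10): internal coord 6 + (10)·λ' = -0.180340; -0.180340 ∈ [-0.9, 0.1) → IN Λ
#7 (4,-10): internal coord 4 + (-10)·λ' = +10.180340; +10.180340 ∉ [-0.9, 0.1) → out
#8 (-6,-10): internal coord -6 + (-10)·λ' = +0.180340; +0.180340 ∉ [-0.9, 0.1) → out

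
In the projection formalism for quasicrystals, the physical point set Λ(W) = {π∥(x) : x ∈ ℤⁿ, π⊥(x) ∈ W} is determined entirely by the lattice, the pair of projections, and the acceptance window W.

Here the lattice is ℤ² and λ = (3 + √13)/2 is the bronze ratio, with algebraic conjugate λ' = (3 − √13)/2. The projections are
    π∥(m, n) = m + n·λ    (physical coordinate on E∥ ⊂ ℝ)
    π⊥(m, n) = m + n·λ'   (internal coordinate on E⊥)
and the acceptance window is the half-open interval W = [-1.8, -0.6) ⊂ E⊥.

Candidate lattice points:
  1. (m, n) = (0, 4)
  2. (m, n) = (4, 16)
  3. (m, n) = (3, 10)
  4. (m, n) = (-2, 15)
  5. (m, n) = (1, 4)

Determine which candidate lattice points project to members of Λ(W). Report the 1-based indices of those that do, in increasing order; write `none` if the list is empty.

Numerically λ ≈ 3.302776 and λ' = −1/λ ≈ -0.302776.
#1 (0,4): internal coord 0 + (4)·λ' = -1.211103; -1.211103 ∈ [-1.8, -0.6) → IN Λ
#2 (4,16): internal coord 4 + (16)·λ' = -0.844410; -0.844410 ∈ [-1.8, -0.6) → IN Λ
#3 (3,10): internal coord 3 + (10)·λ' = -0.027756; -0.027756 ∉ [-1.8, -0.6) → out
#4 (-2,15): internal coord -2 + (15)·λ' = -6.541635; -6.541635 ∉ [-1.8, -0.6) → out
#5 (1,4): internal coord 1 + (4)·λ' = -0.211103; -0.211103 ∉ [-1.8, -0.6) → out

1, 2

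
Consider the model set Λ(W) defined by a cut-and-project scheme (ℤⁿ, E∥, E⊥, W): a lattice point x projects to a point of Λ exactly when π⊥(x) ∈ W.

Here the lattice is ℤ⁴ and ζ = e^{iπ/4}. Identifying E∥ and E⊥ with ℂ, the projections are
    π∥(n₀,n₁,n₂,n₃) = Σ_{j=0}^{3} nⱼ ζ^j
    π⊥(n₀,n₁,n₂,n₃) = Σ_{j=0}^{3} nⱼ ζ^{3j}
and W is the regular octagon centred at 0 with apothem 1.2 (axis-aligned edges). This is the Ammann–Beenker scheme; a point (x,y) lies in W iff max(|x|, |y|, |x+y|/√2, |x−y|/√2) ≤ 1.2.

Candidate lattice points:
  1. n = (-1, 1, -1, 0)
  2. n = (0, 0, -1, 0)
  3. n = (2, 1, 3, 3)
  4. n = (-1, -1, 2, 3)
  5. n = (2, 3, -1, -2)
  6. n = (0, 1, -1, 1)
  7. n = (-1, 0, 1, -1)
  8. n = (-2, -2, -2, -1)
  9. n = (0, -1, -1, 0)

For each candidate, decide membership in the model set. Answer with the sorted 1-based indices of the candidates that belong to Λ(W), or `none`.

2, 9

With ζ = e^{iπ/4} the internal vectors are ζ^0,ζ^3,ζ^6,ζ^9.
#1 (-1, 1, -1, 0): internal (-1.70711, 1.70711); octagon support 2.41421 vs apothem 1.2 → ∉ W
#2 (0, 0, -1, 0): internal (0.00000, 1.00000); octagon support 1.00000 vs apothem 1.2 → ∈ W
#3 (2, 1, 3, 3): internal (3.41421, -0.17157); octagon support 3.41421 vs apothem 1.2 → ∉ W
#4 (-1, -1, 2, 3): internal (1.82843, -0.58579); octagon support 1.82843 vs apothem 1.2 → ∉ W
#5 (2, 3, -1, -2): internal (-1.53553, 1.70711); octagon support 2.29289 vs apothem 1.2 → ∉ W
#6 (0, 1, -1, 1): internal (0.00000, 2.41421); octagon support 2.41421 vs apothem 1.2 → ∉ W
#7 (-1, 0, 1, -1): internal (-1.70711, -1.70711); octagon support 2.41421 vs apothem 1.2 → ∉ W
#8 (-2, -2, -2, -1): internal (-1.29289, -0.12132); octagon support 1.29289 vs apothem 1.2 → ∉ W
#9 (0, -1, -1, 0): internal (0.70711, 0.29289); octagon support 0.70711 vs apothem 1.2 → ∈ W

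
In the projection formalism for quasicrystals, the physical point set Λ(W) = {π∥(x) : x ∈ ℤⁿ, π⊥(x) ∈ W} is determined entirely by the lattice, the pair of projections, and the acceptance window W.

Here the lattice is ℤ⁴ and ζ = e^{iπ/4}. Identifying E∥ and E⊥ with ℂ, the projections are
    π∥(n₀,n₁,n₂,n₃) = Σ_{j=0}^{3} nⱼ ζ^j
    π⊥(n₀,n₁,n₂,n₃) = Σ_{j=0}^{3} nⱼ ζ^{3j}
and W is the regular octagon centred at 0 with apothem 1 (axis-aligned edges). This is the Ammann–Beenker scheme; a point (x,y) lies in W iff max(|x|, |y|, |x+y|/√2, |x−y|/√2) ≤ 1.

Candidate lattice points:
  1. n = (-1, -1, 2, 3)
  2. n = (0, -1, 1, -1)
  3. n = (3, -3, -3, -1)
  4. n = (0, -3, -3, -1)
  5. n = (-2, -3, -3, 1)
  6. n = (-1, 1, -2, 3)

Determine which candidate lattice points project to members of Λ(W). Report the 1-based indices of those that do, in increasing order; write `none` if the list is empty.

none

π⊥(n) = n₀ + n₁ζ³ + n₂ζ⁶ + n₃ζ⁹ where ζ = e^{iπ/4}.
#1 (-1, -1, 2, 3): internal (1.828427, -0.585786); octagon support 1.828427 vs apothem 1 → ∉ W
#2 (0, -1, 1, -1): internal (0.000000, -2.414214); octagon support 2.414214 vs apothem 1 → ∉ W
#3 (3, -3, -3, -1): internal (4.414214, 0.171573); octagon support 4.414214 vs apothem 1 → ∉ W
#4 (0, -3, -3, -1): internal (1.414214, 0.171573); octagon support 1.414214 vs apothem 1 → ∉ W
#5 (-2, -3, -3, 1): internal (0.828427, 1.585786); octagon support 1.707107 vs apothem 1 → ∉ W
#6 (-1, 1, -2, 3): internal (0.414214, 4.828427); octagon support 4.828427 vs apothem 1 → ∉ W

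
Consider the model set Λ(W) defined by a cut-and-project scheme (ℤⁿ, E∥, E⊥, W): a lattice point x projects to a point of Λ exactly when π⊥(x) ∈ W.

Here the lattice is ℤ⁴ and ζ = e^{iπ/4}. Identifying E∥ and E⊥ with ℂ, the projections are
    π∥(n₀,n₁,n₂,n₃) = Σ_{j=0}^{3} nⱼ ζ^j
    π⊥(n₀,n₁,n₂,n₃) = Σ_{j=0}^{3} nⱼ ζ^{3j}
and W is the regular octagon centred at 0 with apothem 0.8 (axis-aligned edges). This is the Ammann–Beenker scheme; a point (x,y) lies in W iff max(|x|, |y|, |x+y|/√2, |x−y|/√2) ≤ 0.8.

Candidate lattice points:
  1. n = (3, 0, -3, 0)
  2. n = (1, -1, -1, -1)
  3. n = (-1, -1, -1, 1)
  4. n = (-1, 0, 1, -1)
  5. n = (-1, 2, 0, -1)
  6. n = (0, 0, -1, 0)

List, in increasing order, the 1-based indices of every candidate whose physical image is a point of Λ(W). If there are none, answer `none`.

π⊥(n) = n₀ + n₁ζ³ + n₂ζ⁶ + n₃ζ⁹ where ζ = e^{iπ/4}.
#1 (3, 0, -3, 0): internal (3.00000, 3.00000); octagon support 4.24264 vs apothem 0.8 → ∉ W
#2 (1, -1, -1, -1): internal (1.00000, -0.41421); octagon support 1.00000 vs apothem 0.8 → ∉ W
#3 (-1, -1, -1, 1): internal (0.41421, 1.00000); octagon support 1.00000 vs apothem 0.8 → ∉ W
#4 (-1, 0, 1, -1): internal (-1.70711, -1.70711); octagon support 2.41421 vs apothem 0.8 → ∉ W
#5 (-1, 2, 0, -1): internal (-3.12132, 0.70711); octagon support 3.12132 vs apothem 0.8 → ∉ W
#6 (0, 0, -1, 0): internal (0.00000, 1.00000); octagon support 1.00000 vs apothem 0.8 → ∉ W

none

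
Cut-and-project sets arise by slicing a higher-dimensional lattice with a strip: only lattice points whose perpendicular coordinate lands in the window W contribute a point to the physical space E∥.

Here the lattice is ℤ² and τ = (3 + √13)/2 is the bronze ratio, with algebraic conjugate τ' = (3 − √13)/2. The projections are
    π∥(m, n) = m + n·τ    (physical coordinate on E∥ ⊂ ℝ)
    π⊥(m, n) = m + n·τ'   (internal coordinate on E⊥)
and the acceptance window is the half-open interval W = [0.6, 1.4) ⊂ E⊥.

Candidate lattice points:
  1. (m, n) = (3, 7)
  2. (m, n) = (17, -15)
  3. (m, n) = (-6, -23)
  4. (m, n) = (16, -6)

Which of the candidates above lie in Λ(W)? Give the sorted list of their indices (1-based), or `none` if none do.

Numerically τ ≈ 3.30278 and τ' = −1/τ ≈ -0.30278.
[1] lift (3,7): star map gives 0.88057; window check 0.6 ≤ 0.88057 < 1.4 is true → IN Λ
[2] lift (17,-15): star map gives 21.54163; window check 0.6 ≤ 21.54163 < 1.4 is false → out
[3] lift (-6,-23): star map gives 0.96384; window check 0.6 ≤ 0.96384 < 1.4 is true → IN Λ
[4] lift (16,-6): star map gives 17.81665; window check 0.6 ≤ 17.81665 < 1.4 is false → out

1, 3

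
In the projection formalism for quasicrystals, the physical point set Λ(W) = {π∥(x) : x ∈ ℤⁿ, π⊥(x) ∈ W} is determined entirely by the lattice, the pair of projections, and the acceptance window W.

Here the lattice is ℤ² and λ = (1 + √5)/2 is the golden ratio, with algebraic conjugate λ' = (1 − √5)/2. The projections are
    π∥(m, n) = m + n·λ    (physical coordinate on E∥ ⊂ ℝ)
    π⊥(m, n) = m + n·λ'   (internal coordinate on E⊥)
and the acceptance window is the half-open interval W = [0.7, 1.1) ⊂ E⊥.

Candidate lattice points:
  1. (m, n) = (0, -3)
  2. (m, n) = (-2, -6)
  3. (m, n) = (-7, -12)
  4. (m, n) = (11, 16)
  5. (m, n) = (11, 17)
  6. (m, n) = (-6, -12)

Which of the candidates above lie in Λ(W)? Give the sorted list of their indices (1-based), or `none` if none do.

none

λ' = (1−√5)/2 ≈ -0.61803.
[1] lift (0,-3): star map gives 1.85410; window check 0.7 ≤ 1.85410 < 1.1 is false → out
[2] lift (-2,-6): star map gives 1.70820; window check 0.7 ≤ 1.70820 < 1.1 is false → out
[3] lift (-7,-12): star map gives 0.41641; window check 0.7 ≤ 0.41641 < 1.1 is false → out
[4] lift (11,16): star map gives 1.11146; window check 0.7 ≤ 1.11146 < 1.1 is false → out
[5] lift (11,17): star map gives 0.49342; window check 0.7 ≤ 0.49342 < 1.1 is false → out
[6] lift (-6,-12): star map gives 1.41641; window check 0.7 ≤ 1.41641 < 1.1 is false → out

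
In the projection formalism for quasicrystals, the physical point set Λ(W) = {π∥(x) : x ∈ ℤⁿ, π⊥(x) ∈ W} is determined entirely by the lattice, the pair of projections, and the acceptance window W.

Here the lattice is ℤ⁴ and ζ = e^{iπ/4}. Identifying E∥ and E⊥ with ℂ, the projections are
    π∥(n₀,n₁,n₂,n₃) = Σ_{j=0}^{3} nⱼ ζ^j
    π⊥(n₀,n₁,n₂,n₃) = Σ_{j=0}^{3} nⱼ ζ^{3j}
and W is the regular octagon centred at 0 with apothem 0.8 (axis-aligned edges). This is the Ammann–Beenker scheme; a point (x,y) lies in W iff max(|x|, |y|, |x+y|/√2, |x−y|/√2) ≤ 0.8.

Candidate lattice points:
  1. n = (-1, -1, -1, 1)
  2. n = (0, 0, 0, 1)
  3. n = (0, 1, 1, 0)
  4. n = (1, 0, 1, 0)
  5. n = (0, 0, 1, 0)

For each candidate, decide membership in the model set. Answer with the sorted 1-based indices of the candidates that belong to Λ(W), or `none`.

Internal map: ζ^{3j} for j=0..3 gives (1,0), (−√2/2,√2/2), (0,−1), (√2/2,√2/2).
#1 (-1, -1, -1, 1): internal (0.4142, 1.0000); octagon support 1.0000 vs apothem 0.8 → ∉ W
#2 (0, 0, 0, 1): internal (0.7071, 0.7071); octagon support 1.0000 vs apothem 0.8 → ∉ W
#3 (0, 1, 1, 0): internal (-0.7071, -0.2929); octagon support 0.7071 vs apothem 0.8 → ∈ W
#4 (1, 0, 1, 0): internal (1.0000, -1.0000); octagon support 1.4142 vs apothem 0.8 → ∉ W
#5 (0, 0, 1, 0): internal (0.0000, -1.0000); octagon support 1.0000 vs apothem 0.8 → ∉ W

3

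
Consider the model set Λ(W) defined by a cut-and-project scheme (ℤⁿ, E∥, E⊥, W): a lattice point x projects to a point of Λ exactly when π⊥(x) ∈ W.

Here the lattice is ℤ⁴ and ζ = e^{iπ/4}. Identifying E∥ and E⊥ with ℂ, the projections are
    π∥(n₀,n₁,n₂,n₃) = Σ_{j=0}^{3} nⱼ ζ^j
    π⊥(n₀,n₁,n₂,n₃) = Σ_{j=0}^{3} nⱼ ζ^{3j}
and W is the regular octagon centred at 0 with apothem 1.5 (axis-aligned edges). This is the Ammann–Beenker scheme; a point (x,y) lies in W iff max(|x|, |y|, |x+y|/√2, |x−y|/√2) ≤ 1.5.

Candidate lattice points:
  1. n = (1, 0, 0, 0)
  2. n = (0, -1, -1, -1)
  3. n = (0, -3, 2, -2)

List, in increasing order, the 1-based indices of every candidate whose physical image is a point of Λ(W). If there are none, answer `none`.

Internal map: ζ^{3j} for j=0..3 gives (1,0), (−√2/2,√2/2), (0,−1), (√2/2,√2/2).
candidate 1: n = (1, 0, 0, 0) → π⊥ ≈ (+1.000000, +0.000000); max(|x|,|y|,|x±y|/√2) = 1.000000 ≤ 1.5 ⇒ ∈ W
candidate 2: n = (0, -1, -1, -1) → π⊥ ≈ (+0.000000, -0.414214); max(|x|,|y|,|x±y|/√2) = 0.414214 ≤ 1.5 ⇒ ∈ W
candidate 3: n = (0, -3, 2, -2) → π⊥ ≈ (+0.707107, -5.535534); max(|x|,|y|,|x±y|/√2) = 5.535534 > 1.5 ⇒ ∉ W

1, 2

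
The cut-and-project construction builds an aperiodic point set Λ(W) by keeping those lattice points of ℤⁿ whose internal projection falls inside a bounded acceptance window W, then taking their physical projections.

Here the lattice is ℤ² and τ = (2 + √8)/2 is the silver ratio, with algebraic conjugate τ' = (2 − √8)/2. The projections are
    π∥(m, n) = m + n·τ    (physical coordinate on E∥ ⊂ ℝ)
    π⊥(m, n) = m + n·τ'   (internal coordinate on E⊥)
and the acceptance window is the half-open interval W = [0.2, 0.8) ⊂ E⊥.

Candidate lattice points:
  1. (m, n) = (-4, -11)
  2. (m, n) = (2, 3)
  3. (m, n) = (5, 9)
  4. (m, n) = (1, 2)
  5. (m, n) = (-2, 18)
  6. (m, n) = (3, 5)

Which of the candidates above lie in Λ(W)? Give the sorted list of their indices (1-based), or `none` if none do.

1, 2

τ' = (2−√8)/2 ≈ -0.4142.
#1 (-4,-11): internal coord -4 + (-11)·τ' = +0.5563; +0.5563 ∈ [0.2, 0.8) → IN Λ
#2 (2,3): internal coord 2 + (3)·τ' = +0.7574; +0.7574 ∈ [0.2, 0.8) → IN Λ
#3 (5,9): internal coord 5 + (9)·τ' = +1.2721; +1.2721 ∉ [0.2, 0.8) → out
#4 (1,2): internal coord 1 + (2)·τ' = +0.1716; +0.1716 ∉ [0.2, 0.8) → out
#5 (-2,18): internal coord -2 + (18)·τ' = -9.4558; -9.4558 ∉ [0.2, 0.8) → out
#6 (3,5): internal coord 3 + (5)·τ' = +0.9289; +0.9289 ∉ [0.2, 0.8) → out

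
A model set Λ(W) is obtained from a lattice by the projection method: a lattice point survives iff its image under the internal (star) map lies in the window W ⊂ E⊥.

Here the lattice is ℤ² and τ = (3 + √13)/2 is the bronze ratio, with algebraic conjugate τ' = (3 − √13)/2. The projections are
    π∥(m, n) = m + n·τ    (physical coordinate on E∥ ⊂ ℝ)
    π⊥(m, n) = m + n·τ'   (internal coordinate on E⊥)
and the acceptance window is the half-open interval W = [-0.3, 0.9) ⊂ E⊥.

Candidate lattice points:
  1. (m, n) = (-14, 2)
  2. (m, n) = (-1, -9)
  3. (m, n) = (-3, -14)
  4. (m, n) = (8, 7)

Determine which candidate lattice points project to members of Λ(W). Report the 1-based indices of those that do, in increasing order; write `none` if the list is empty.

none

τ' = (3−√13)/2 ≈ -0.302776.
#1 (-14,2): internal coord -14 + (2)·τ' = -14.605551; -14.605551 ∉ [-0.3, 0.9) → out
#2 (-1,-9): internal coord -1 + (-9)·τ' = +1.724981; +1.724981 ∉ [-0.3, 0.9) → out
#3 (-3,-14): internal coord -3 + (-14)·τ' = +1.238859; +1.238859 ∉ [-0.3, 0.9) → out
#4 (8,7): internal coord 8 + (7)·τ' = +5.880571; +5.880571 ∉ [-0.3, 0.9) → out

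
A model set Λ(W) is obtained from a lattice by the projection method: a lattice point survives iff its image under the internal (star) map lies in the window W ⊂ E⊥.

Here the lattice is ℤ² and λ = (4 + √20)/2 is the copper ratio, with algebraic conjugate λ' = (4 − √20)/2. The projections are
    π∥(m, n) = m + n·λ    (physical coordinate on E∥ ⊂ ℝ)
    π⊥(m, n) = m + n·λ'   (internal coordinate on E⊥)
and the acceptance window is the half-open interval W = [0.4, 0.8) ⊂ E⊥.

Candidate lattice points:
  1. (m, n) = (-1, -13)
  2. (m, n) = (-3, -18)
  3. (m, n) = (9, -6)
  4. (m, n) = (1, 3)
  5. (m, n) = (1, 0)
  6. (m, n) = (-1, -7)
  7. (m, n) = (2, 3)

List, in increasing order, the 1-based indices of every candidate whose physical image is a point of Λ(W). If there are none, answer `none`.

6

Numerically λ ≈ 4.236068 and λ' = −1/λ ≈ -0.236068.
candidate 1: (m,n)=(-1,-13) → π∥ = -1-13·λ ≈ -56.068884, π⊥ = -1-13·λ' ≈ 2.068884 ∉ [0.4, 0.8) ⇒ out
candidate 2: (m,n)=(-3,-18) → π∥ = -3-18·λ ≈ -79.249224, π⊥ = -3-18·λ' ≈ 1.249224 ∉ [0.4, 0.8) ⇒ out
candidate 3: (m,n)=(9,-6) → π∥ = 9-6·λ ≈ -16.416408, π⊥ = 9-6·λ' ≈ 10.416408 ∉ [0.4, 0.8) ⇒ out
candidate 4: (m,n)=(1,3) → π∥ = 1+3·λ ≈ 13.708204, π⊥ = 1+3·λ' ≈ 0.291796 ∉ [0.4, 0.8) ⇒ out
candidate 5: (m,n)=(1,0) → π∥ = 1+0·λ ≈ 1.000000, π⊥ = 1+0·λ' ≈ 1.000000 ∉ [0.4, 0.8) ⇒ out
candidate 6: (m,n)=(-1,-7) → π∥ = -1-7·λ ≈ -30.652476, π⊥ = -1-7·λ' ≈ 0.652476 ∈ [0.4, 0.8) ⇒ IN Λ
candidate 7: (m,n)=(2,3) → π∥ = 2+3·λ ≈ 14.708204, π⊥ = 2+3·λ' ≈ 1.291796 ∉ [0.4, 0.8) ⇒ out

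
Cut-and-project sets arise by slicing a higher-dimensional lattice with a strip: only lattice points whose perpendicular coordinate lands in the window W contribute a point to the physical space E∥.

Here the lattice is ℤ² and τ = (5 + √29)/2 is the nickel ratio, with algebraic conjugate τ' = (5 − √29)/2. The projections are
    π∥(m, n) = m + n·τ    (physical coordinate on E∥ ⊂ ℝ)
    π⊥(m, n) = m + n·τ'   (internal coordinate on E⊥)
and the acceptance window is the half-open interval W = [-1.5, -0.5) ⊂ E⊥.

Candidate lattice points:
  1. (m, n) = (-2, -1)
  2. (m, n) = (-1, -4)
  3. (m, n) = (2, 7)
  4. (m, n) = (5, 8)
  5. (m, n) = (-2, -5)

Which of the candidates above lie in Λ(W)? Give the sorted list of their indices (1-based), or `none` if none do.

Compute τ' = (5−√29)/2 = -0.1926, so π⊥(m,n) = m -0.1926·n.
#1 (-2,-1): internal coord -2 + (-1)·τ' = -1.8074; -1.8074 ∉ [-1.5, -0.5) → out
#2 (-1,-4): internal coord -1 + (-4)·τ' = -0.2297; -0.2297 ∉ [-1.5, -0.5) → out
#3 (2,7): internal coord 2 + (7)·τ' = +0.6519; +0.6519 ∉ [-1.5, -0.5) → out
#4 (5,8): internal coord 5 + (8)·τ' = +3.4593; +3.4593 ∉ [-1.5, -0.5) → out
#5 (-2,-5): internal coord -2 + (-5)·τ' = -1.0371; -1.0371 ∈ [-1.5, -0.5) → IN Λ

5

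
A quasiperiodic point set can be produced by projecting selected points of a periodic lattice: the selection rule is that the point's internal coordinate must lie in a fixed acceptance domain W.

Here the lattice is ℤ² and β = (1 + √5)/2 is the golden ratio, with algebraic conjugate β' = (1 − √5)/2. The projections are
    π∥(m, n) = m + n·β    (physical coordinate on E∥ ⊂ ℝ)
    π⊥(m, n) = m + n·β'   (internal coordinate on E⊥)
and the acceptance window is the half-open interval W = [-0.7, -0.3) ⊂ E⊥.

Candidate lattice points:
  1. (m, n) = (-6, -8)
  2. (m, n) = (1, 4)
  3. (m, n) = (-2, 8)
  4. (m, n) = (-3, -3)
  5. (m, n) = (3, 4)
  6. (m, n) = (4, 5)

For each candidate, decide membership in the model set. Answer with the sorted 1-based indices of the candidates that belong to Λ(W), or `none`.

Numerically β ≈ 1.618034 and β' = −1/β ≈ -0.618034.
#1 (-6,-8): internal coord -6 + (-8)·β' = -1.055728; -1.055728 ∉ [-0.7, -0.3) → out
#2 (1,4): internal coord 1 + (4)·β' = -1.472136; -1.472136 ∉ [-0.7, -0.3) → out
#3 (-2,8): internal coord -2 + (8)·β' = -6.944272; -6.944272 ∉ [-0.7, -0.3) → out
#4 (-3,-3): internal coord -3 + (-3)·β' = -1.145898; -1.145898 ∉ [-0.7, -0.3) → out
#5 (3,4): internal coord 3 + (4)·β' = +0.527864; +0.527864 ∉ [-0.7, -0.3) → out
#6 (4,5): internal coord 4 + (5)·β' = +0.909830; +0.909830 ∉ [-0.7, -0.3) → out

none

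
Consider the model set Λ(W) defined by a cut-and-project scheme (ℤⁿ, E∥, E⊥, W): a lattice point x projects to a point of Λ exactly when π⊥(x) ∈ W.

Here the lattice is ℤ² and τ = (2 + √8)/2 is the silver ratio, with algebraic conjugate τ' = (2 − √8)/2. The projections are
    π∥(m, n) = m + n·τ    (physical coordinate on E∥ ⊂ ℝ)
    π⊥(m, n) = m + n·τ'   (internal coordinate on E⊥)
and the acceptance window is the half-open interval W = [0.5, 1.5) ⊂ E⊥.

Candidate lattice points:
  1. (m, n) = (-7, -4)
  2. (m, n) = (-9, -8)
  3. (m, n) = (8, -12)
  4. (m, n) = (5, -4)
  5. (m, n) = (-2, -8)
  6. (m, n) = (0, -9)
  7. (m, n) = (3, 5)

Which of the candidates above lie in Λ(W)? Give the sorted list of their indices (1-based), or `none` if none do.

τ' = (2−√8)/2 ≈ -0.4142.
candidate 1: (m,n)=(-7,-4) → π∥ = -7-4·τ ≈ -16.6569, π⊥ = -7-4·τ' ≈ -5.3431 ∉ [0.5, 1.5) ⇒ out
candidate 2: (m,n)=(-9,-8) → π∥ = -9-8·τ ≈ -28.3137, π⊥ = -9-8·τ' ≈ -5.6863 ∉ [0.5, 1.5) ⇒ out
candidate 3: (m,n)=(8,-12) → π∥ = 8-12·τ ≈ -20.9706, π⊥ = 8-12·τ' ≈ 12.9706 ∉ [0.5, 1.5) ⇒ out
candidate 4: (m,n)=(5,-4) → π∥ = 5-4·τ ≈ -4.6569, π⊥ = 5-4·τ' ≈ 6.6569 ∉ [0.5, 1.5) ⇒ out
candidate 5: (m,n)=(-2,-8) → π∥ = -2-8·τ ≈ -21.3137, π⊥ = -2-8·τ' ≈ 1.3137 ∈ [0.5, 1.5) ⇒ IN Λ
candidate 6: (m,n)=(0,-9) → π∥ = 0-9·τ ≈ -21.7279, π⊥ = 0-9·τ' ≈ 3.7279 ∉ [0.5, 1.5) ⇒ out
candidate 7: (m,n)=(3,5) → π∥ = 3+5·τ ≈ 15.0711, π⊥ = 3+5·τ' ≈ 0.9289 ∈ [0.5, 1.5) ⇒ IN Λ

5, 7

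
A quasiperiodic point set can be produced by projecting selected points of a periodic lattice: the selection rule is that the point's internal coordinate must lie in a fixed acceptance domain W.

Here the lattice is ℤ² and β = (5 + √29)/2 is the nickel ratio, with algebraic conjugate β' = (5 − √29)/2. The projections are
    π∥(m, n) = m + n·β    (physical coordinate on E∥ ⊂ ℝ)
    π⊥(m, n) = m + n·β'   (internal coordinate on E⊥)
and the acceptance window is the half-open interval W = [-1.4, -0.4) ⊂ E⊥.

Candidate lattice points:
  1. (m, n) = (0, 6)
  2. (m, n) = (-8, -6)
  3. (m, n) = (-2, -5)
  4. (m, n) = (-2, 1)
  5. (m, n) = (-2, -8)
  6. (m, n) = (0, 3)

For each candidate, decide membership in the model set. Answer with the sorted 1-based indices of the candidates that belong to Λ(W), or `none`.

Compute β' = (5−√29)/2 = -0.192582, so π⊥(m,n) = m -0.192582·n.
#1 (0,6): internal coord 0 + (6)·β' = -1.155494; -1.155494 ∈ [-1.4, -0.4) → IN Λ
#2 (-8,-6): internal coord -8 + (-6)·β' = -6.844506; -6.844506 ∉ [-1.4, -0.4) → out
#3 (-2,-5): internal coord -2 + (-5)·β' = -1.037088; -1.037088 ∈ [-1.4, -0.4) → IN Λ
#4 (-2,1): internal coord -2 + (1)·β' = -2.192582; -2.192582 ∉ [-1.4, -0.4) → out
#5 (-2,-8): internal coord -2 + (-8)·β' = -0.459341; -0.459341 ∈ [-1.4, -0.4) → IN Λ
#6 (0,3): internal coord 0 + (3)·β' = -0.577747; -0.577747 ∈ [-1.4, -0.4) → IN Λ

1, 3, 5, 6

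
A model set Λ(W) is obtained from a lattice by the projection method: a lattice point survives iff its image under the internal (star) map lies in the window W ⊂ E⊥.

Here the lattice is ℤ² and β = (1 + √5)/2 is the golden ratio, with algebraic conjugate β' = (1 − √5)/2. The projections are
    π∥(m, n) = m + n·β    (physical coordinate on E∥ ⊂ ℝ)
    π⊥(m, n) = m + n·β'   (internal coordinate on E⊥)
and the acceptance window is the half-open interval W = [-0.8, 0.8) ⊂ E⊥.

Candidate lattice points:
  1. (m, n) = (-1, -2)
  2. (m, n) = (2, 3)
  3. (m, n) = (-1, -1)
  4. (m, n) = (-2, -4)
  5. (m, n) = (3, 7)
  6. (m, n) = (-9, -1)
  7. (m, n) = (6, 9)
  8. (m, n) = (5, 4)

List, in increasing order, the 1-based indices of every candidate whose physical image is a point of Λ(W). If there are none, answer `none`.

Numerically β ≈ 1.618034 and β' = −1/β ≈ -0.618034.
#1 (-1,-2): internal coord -1 + (-2)·β' = +0.236068; +0.236068 ∈ [-0.8, 0.8) → IN Λ
#2 (2,3): internal coord 2 + (3)·β' = +0.145898; +0.145898 ∈ [-0.8, 0.8) → IN Λ
#3 (-1,-1): internal coord -1 + (-1)·β' = -0.381966; -0.381966 ∈ [-0.8, 0.8) → IN Λ
#4 (-2,-4): internal coord -2 + (-4)·β' = +0.472136; +0.472136 ∈ [-0.8, 0.8) → IN Λ
#5 (3,7): internal coord 3 + (7)·β' = -1.326238; -1.326238 ∉ [-0.8, 0.8) → out
#6 (-9,-1): internal coord -9 + (-1)·β' = -8.381966; -8.381966 ∉ [-0.8, 0.8) → out
#7 (6,9): internal coord 6 + (9)·β' = +0.437694; +0.437694 ∈ [-0.8, 0.8) → IN Λ
#8 (5,4): internal coord 5 + (4)·β' = +2.527864; +2.527864 ∉ [-0.8, 0.8) → out

1, 2, 3, 4, 7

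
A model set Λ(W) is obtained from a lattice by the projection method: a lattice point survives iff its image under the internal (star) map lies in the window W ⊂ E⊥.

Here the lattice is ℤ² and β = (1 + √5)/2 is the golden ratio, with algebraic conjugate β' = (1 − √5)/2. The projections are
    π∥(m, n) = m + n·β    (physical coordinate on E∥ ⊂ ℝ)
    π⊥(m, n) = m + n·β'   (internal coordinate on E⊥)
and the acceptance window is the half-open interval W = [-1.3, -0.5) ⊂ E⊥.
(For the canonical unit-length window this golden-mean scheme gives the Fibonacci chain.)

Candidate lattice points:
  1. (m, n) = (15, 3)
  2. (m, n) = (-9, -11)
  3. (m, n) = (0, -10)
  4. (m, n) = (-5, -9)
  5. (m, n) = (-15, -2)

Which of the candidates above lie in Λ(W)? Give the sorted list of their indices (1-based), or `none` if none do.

none

Compute β' = (1−√5)/2 = -0.618034, so π⊥(m,n) = m -0.618034·n.
[1] lift (15,3): star map gives 13.145898; window check -1.3 ≤ 13.145898 < -0.5 is false → out
[2] lift (-9,-11): star map gives -2.201626; window check -1.3 ≤ -2.201626 < -0.5 is false → out
[3] lift (0,-10): star map gives 6.180340; window check -1.3 ≤ 6.180340 < -0.5 is false → out
[4] lift (-5,-9): star map gives 0.562306; window check -1.3 ≤ 0.562306 < -0.5 is false → out
[5] lift (-15,-2): star map gives -13.763932; window check -1.3 ≤ -13.763932 < -0.5 is false → out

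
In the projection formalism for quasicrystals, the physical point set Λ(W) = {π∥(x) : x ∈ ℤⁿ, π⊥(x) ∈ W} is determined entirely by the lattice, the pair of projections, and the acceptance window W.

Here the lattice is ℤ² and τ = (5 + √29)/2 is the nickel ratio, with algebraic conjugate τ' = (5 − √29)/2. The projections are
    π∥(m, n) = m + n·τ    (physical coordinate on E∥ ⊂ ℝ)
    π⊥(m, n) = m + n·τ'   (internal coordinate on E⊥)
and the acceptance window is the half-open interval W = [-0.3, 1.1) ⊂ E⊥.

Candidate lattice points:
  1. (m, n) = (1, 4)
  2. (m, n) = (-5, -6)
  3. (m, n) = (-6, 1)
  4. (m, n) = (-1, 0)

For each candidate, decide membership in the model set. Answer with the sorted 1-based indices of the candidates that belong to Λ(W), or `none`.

Compute τ' = (5−√29)/2 = -0.192582, so π⊥(m,n) = m -0.192582·n.
[1] lift (1,4): star map gives 0.229670; window check -0.3 ≤ 0.229670 < 1.1 is true → IN Λ
[2] lift (-5,-6): star map gives -3.844506; window check -0.3 ≤ -3.844506 < 1.1 is false → out
[3] lift (-6,1): star map gives -6.192582; window check -0.3 ≤ -6.192582 < 1.1 is false → out
[4] lift (-1,0): star map gives -1.000000; window check -0.3 ≤ -1.000000 < 1.1 is false → out

1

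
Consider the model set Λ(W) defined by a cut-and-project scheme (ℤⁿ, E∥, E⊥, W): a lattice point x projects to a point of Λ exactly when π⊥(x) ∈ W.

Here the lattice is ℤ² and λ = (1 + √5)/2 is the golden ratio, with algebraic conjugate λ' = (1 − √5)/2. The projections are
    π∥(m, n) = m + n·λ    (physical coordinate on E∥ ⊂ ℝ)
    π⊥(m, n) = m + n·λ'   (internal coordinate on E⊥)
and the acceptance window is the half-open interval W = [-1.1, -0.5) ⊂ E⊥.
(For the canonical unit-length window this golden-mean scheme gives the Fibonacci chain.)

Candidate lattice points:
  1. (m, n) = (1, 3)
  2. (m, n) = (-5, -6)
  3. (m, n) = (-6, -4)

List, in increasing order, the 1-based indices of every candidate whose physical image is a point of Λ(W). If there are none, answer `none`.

1

Numerically λ ≈ 1.6180 and λ' = −1/λ ≈ -0.6180.
[1] lift (1,3): star map gives -0.8541; window check -1.1 ≤ -0.8541 < -0.5 is true → IN Λ
[2] lift (-5,-6): star map gives -1.2918; window check -1.1 ≤ -1.2918 < -0.5 is false → out
[3] lift (-6,-4): star map gives -3.5279; window check -1.1 ≤ -3.5279 < -0.5 is false → out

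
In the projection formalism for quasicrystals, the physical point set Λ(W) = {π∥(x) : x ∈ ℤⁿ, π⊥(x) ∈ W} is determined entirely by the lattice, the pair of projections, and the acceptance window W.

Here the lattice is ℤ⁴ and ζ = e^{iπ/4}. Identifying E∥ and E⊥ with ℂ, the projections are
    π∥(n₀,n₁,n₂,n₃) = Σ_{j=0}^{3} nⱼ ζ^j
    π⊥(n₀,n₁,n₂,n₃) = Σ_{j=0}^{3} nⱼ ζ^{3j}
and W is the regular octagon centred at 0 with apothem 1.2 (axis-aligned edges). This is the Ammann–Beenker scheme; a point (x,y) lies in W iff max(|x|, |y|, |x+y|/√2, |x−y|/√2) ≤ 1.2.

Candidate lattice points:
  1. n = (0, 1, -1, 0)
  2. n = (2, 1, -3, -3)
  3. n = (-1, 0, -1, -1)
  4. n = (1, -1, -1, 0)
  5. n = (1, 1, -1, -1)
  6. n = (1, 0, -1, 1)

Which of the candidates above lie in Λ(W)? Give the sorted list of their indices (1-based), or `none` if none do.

5

π⊥(n) = n₀ + n₁ζ³ + n₂ζ⁶ + n₃ζ⁹ where ζ = e^{iπ/4}.
candidate 1: n = (0, 1, -1, 0) → π⊥ ≈ (-0.7071, +1.7071); max(|x|,|y|,|x±y|/√2) = 1.7071 > 1.2 ⇒ ∉ W
candidate 2: n = (2, 1, -3, -3) → π⊥ ≈ (-0.8284, +1.5858); max(|x|,|y|,|x±y|/√2) = 1.7071 > 1.2 ⇒ ∉ W
candidate 3: n = (-1, 0, -1, -1) → π⊥ ≈ (-1.7071, +0.2929); max(|x|,|y|,|x±y|/√2) = 1.7071 > 1.2 ⇒ ∉ W
candidate 4: n = (1, -1, -1, 0) → π⊥ ≈ (+1.7071, +0.2929); max(|x|,|y|,|x±y|/√2) = 1.7071 > 1.2 ⇒ ∉ W
candidate 5: n = (1, 1, -1, -1) → π⊥ ≈ (-0.4142, +1.0000); max(|x|,|y|,|x±y|/√2) = 1.0000 ≤ 1.2 ⇒ ∈ W
candidate 6: n = (1, 0, -1, 1) → π⊥ ≈ (+1.7071, +1.7071); max(|x|,|y|,|x±y|/√2) = 2.4142 > 1.2 ⇒ ∉ W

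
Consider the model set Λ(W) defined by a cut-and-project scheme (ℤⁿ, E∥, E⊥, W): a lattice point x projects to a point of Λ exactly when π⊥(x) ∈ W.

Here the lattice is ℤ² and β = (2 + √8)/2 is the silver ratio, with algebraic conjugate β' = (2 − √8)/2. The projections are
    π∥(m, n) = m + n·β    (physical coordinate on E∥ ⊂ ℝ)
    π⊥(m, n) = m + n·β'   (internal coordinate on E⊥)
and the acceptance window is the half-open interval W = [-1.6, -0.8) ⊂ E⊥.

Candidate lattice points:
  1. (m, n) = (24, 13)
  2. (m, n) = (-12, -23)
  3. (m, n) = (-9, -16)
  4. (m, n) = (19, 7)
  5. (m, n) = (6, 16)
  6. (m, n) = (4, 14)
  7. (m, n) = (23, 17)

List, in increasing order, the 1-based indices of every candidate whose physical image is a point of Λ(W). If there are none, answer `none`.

β' = (2−√8)/2 ≈ -0.41421.
candidate 1: (m,n)=(24,13) → π∥ = 24+13·β ≈ 55.38478, π⊥ = 24+13·β' ≈ 18.61522 ∉ [-1.6, -0.8) ⇒ out
candidate 2: (m,n)=(-12,-23) → π∥ = -12-23·β ≈ -67.52691, π⊥ = -12-23·β' ≈ -2.47309 ∉ [-1.6, -0.8) ⇒ out
candidate 3: (m,n)=(-9,-16) → π∥ = -9-16·β ≈ -47.62742, π⊥ = -9-16·β' ≈ -2.37258 ∉ [-1.6, -0.8) ⇒ out
candidate 4: (m,n)=(19,7) → π∥ = 19+7·β ≈ 35.89949, π⊥ = 19+7·β' ≈ 16.10051 ∉ [-1.6, -0.8) ⇒ out
candidate 5: (m,n)=(6,16) → π∥ = 6+16·β ≈ 44.62742, π⊥ = 6+16·β' ≈ -0.62742 ∉ [-1.6, -0.8) ⇒ out
candidate 6: (m,n)=(4,14) → π∥ = 4+14·β ≈ 37.79899, π⊥ = 4+14·β' ≈ -1.79899 ∉ [-1.6, -0.8) ⇒ out
candidate 7: (m,n)=(23,17) → π∥ = 23+17·β ≈ 64.04163, π⊥ = 23+17·β' ≈ 15.95837 ∉ [-1.6, -0.8) ⇒ out

none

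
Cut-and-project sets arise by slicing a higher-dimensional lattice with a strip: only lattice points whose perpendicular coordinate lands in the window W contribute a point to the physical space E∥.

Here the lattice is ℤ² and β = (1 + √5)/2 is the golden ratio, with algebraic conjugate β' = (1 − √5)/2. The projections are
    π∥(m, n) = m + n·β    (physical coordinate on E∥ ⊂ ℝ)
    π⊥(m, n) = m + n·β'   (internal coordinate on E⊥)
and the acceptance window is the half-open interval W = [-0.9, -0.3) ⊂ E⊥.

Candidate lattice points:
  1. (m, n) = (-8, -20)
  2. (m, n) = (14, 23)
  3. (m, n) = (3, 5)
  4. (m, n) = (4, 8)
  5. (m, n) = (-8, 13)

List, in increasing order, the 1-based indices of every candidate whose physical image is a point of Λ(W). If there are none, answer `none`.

none

Compute β' = (1−√5)/2 = -0.61803, so π⊥(m,n) = m -0.61803·n.
candidate 1: (m,n)=(-8,-20) → π∥ = -8-20·β ≈ -40.36068, π⊥ = -8-20·β' ≈ 4.36068 ∉ [-0.9, -0.3) ⇒ out
candidate 2: (m,n)=(14,23) → π∥ = 14+23·β ≈ 51.21478, π⊥ = 14+23·β' ≈ -0.21478 ∉ [-0.9, -0.3) ⇒ out
candidate 3: (m,n)=(3,5) → π∥ = 3+5·β ≈ 11.09017, π⊥ = 3+5·β' ≈ -0.09017 ∉ [-0.9, -0.3) ⇒ out
candidate 4: (m,n)=(4,8) → π∥ = 4+8·β ≈ 16.94427, π⊥ = 4+8·β' ≈ -0.94427 ∉ [-0.9, -0.3) ⇒ out
candidate 5: (m,n)=(-8,13) → π∥ = -8+13·β ≈ 13.03444, π⊥ = -8+13·β' ≈ -16.03444 ∉ [-0.9, -0.3) ⇒ out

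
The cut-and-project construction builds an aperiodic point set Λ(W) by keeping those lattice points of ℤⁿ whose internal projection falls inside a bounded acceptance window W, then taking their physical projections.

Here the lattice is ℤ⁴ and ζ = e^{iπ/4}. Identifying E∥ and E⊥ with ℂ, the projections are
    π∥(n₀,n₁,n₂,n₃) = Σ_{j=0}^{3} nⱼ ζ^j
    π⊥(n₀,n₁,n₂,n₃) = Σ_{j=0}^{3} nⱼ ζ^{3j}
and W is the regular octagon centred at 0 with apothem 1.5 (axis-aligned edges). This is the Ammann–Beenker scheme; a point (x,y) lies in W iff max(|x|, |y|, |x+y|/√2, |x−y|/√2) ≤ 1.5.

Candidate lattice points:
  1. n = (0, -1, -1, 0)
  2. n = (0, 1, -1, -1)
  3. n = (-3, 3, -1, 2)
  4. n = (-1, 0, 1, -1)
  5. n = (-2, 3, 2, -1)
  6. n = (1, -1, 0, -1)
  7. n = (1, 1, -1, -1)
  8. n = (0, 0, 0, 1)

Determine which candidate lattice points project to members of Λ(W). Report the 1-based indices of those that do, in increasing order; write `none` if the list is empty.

With ζ = e^{iπ/4} the internal vectors are ζ^0,ζ^3,ζ^6,ζ^9.
candidate 1: n = (0, -1, -1, 0) → π⊥ ≈ (+0.70711, +0.29289); max(|x|,|y|,|x±y|/√2) = 0.70711 ≤ 1.5 ⇒ ∈ W
candidate 2: n = (0, 1, -1, -1) → π⊥ ≈ (-1.41421, +1.00000); max(|x|,|y|,|x±y|/√2) = 1.70711 > 1.5 ⇒ ∉ W
candidate 3: n = (-3, 3, -1, 2) → π⊥ ≈ (-3.70711, +4.53553); max(|x|,|y|,|x±y|/√2) = 5.82843 > 1.5 ⇒ ∉ W
candidate 4: n = (-1, 0, 1, -1) → π⊥ ≈ (-1.70711, -1.70711); max(|x|,|y|,|x±y|/√2) = 2.41421 > 1.5 ⇒ ∉ W
candidate 5: n = (-2, 3, 2, -1) → π⊥ ≈ (-4.82843, -0.58579); max(|x|,|y|,|x±y|/√2) = 4.82843 > 1.5 ⇒ ∉ W
candidate 6: n = (1, -1, 0, -1) → π⊥ ≈ (+1.00000, -1.41421); max(|x|,|y|,|x±y|/√2) = 1.70711 > 1.5 ⇒ ∉ W
candidate 7: n = (1, 1, -1, -1) → π⊥ ≈ (-0.41421, +1.00000); max(|x|,|y|,|x±y|/√2) = 1.00000 ≤ 1.5 ⇒ ∈ W
candidate 8: n = (0, 0, 0, 1) → π⊥ ≈ (+0.70711, +0.70711); max(|x|,|y|,|x±y|/√2) = 1.00000 ≤ 1.5 ⇒ ∈ W

1, 7, 8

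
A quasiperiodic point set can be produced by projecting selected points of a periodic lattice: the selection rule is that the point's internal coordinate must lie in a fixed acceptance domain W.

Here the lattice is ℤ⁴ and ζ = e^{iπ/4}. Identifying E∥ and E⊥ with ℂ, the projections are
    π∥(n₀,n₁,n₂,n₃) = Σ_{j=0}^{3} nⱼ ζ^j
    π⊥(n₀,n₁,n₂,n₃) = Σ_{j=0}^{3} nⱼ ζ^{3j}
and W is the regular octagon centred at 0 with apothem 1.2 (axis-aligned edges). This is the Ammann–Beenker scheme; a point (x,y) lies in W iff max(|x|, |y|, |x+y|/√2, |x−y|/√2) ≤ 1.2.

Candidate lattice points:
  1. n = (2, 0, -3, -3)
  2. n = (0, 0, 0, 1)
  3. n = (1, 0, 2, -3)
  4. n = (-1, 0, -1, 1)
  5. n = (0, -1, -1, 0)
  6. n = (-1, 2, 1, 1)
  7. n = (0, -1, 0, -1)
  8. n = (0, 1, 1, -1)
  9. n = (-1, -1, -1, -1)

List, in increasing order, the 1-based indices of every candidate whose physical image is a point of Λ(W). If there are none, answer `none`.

1, 2, 5, 9

With ζ = e^{iπ/4} the internal vectors are ζ^0,ζ^3,ζ^6,ζ^9.
candidate 1: n = (2, 0, -3, -3) → π⊥ ≈ (-0.1213, +0.8787); max(|x|,|y|,|x±y|/√2) = 0.8787 ≤ 1.2 ⇒ ∈ W
candidate 2: n = (0, 0, 0, 1) → π⊥ ≈ (+0.7071, +0.7071); max(|x|,|y|,|x±y|/√2) = 1.0000 ≤ 1.2 ⇒ ∈ W
candidate 3: n = (1, 0, 2, -3) → π⊥ ≈ (-1.1213, -4.1213); max(|x|,|y|,|x±y|/√2) = 4.1213 > 1.2 ⇒ ∉ W
candidate 4: n = (-1, 0, -1, 1) → π⊥ ≈ (-0.2929, +1.7071); max(|x|,|y|,|x±y|/√2) = 1.7071 > 1.2 ⇒ ∉ W
candidate 5: n = (0, -1, -1, 0) → π⊥ ≈ (+0.7071, +0.2929); max(|x|,|y|,|x±y|/√2) = 0.7071 ≤ 1.2 ⇒ ∈ W
candidate 6: n = (-1, 2, 1, 1) → π⊥ ≈ (-1.7071, +1.1213); max(|x|,|y|,|x±y|/√2) = 2.0000 > 1.2 ⇒ ∉ W
candidate 7: n = (0, -1, 0, -1) → π⊥ ≈ (+0.0000, -1.4142); max(|x|,|y|,|x±y|/√2) = 1.4142 > 1.2 ⇒ ∉ W
candidate 8: n = (0, 1, 1, -1) → π⊥ ≈ (-1.4142, -1.0000); max(|x|,|y|,|x±y|/√2) = 1.7071 > 1.2 ⇒ ∉ W
candidate 9: n = (-1, -1, -1, -1) → π⊥ ≈ (-1.0000, -0.4142); max(|x|,|y|,|x±y|/√2) = 1.0000 ≤ 1.2 ⇒ ∈ W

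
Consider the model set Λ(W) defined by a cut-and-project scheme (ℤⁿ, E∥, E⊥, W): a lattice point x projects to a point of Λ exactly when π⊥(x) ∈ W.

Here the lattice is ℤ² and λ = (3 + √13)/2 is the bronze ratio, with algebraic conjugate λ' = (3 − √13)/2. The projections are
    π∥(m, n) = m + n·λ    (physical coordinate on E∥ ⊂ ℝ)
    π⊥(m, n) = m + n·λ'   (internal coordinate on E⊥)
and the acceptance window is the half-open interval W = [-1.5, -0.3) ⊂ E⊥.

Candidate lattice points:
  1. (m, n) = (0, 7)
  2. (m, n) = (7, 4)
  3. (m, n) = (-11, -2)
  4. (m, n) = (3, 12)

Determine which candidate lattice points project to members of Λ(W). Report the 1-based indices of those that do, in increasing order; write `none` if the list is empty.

λ' = (3−√13)/2 ≈ -0.30278.
#1 (0,7): internal coord 0 + (7)·λ' = -2.11943; -2.11943 ∉ [-1.5, -0.3) → out
#2 (7,4): internal coord 7 + (4)·λ' = +5.78890; +5.78890 ∉ [-1.5, -0.3) → out
#3 (-11,-2): internal coord -11 + (-2)·λ' = -10.39445; -10.39445 ∉ [-1.5, -0.3) → out
#4 (3,12): internal coord 3 + (12)·λ' = -0.63331; -0.63331 ∈ [-1.5, -0.3) → IN Λ

4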